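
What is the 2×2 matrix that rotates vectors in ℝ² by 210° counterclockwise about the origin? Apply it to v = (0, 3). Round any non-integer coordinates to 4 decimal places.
R = [[-√3/2, 1/2], [-1/2, -√3/2]]; R·v = (1.5000, -2.5981)

A counterclockwise rotation by angle θ in ℝ² has matrix R(θ) = [[cos θ, -sin θ], [sin θ, cos θ]].
For θ = 210°: cos θ = -√3/2, sin θ = -1/2.
R(210°) = [[-√3/2, 1/2], [-1/2, -√3/2]].
R·v = [-√3/2·0 + (1/2)·3, -1/2·0 + -√3/2·3] = (1.5000, -2.5981).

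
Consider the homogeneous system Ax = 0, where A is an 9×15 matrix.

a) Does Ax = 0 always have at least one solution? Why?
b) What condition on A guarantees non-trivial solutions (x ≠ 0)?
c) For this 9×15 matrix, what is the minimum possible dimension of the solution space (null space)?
a) Yes, x = 0 is always a solution. b) When A has linearly dependent columns (rank < n). c) Minimum nullity = 6.

a) x = 0 satisfies A·0 = 0, so the zero vector is always a solution.
b) Non-trivial solutions exist iff the columns of A are linearly dependent, equivalently rank(A) < n (the number of columns).
c) By rank-nullity, rank(A) + nullity(A) = n = 15. Since A has only 9 rows, rank(A) ≤ 9, so nullity(A) ≥ 15 - 9 = 6.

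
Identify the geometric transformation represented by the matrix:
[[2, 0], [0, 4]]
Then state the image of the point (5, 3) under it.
non-uniform scaling by (2, 4); image of (5, 3) is (10, 12)

This is diagonal with distinct entries, so it scales the x-axis by 2 and the y-axis by 4.
The matrix [[2, 0], [0, 4]] represents: non-uniform scaling by (2, 4).
Applying it to (5, 3): [2·5 + 0·3, 0·5 + 4·3] = (10, 12).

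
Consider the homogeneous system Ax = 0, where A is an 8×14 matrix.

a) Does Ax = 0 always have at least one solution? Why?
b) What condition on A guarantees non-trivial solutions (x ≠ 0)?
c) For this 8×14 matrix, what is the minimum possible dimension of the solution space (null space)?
a) Yes, x = 0 is always a solution. b) When A has linearly dependent columns (rank < n). c) Minimum nullity = 6.

a) x = 0 satisfies A·0 = 0, so the zero vector is always a solution.
b) Non-trivial solutions exist iff the columns of A are linearly dependent, equivalently rank(A) < n (the number of columns).
c) By rank-nullity, rank(A) + nullity(A) = n = 14. Since A has only 8 rows, rank(A) ≤ 8, so nullity(A) ≥ 14 - 8 = 6.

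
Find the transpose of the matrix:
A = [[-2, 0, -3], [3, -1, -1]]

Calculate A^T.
[[-2, 3], [0, -1], [-3, -1]]

The transpose sends entry (i,j) to (j,i); rows become columns.
Row 0 of A: [-2, 0, -3] -> column 0 of A^T.
Row 1 of A: [3, -1, -1] -> column 1 of A^T.
A^T = [[-2, 3], [0, -1], [-3, -1]]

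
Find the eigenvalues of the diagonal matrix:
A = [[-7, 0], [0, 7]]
λ₁ = -7, λ₂ = 7

The characteristic polynomial of A is det(A - λI) = (-7 - λ)(7 - λ) = 0.
The roots are λ = -7 and λ = 7, so the eigenvalues are the diagonal entries.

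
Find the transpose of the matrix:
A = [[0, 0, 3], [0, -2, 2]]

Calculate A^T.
[[0, 0], [0, -2], [3, 2]]

The transpose sends entry (i,j) to (j,i); rows become columns.
Row 0 of A: [0, 0, 3] -> column 0 of A^T.
Row 1 of A: [0, -2, 2] -> column 1 of A^T.
A^T = [[0, 0], [0, -2], [3, 2]]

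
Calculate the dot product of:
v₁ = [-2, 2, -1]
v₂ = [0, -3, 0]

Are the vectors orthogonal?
-6, No

The dot product is the sum of products of corresponding components.
v₁·v₂ = (-2)*(0) + (2)*(-3) + (-1)*(0) = 0 - 6 + 0 = -6.
Two vectors are orthogonal iff their dot product is 0; here the dot product is -6, so the vectors are not orthogonal.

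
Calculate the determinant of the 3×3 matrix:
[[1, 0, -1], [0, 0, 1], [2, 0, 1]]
0

Expansion along first row:
det = 1·det([[0,1],[0,1]]) - 0·det([[0,1],[2,1]]) + -1·det([[0,0],[2,0]])
    = 1·(0·1 - 1·0) - 0·(0·1 - 1·2) + -1·(0·0 - 0·2)
    = 1·0 - 0·-2 + -1·0
    = 0 + 0 + 0 = 0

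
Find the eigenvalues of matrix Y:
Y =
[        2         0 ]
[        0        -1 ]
λ = -1, 2

Solve det(Y - λI) = 0. For a 2×2 matrix the characteristic equation is λ² - (trace)λ + det = 0.
trace(Y) = a + d = 2 - 1 = 1.
det(Y) = a*d - b*c = (2)*(-1) - (0)*(0) = -2 - 0 = -2.
Characteristic equation: λ² - (1)λ + (-2) = 0.
Discriminant = (1)² - 4*(-2) = 1 + 8 = 9.
λ = (1 ± √9) / 2 = (1 ± 3) / 2 = -1, 2.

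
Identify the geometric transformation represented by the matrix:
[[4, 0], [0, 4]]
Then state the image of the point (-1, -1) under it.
uniform scaling by factor 4; image of (-1, -1) is (-4, -4)

This is a diagonal matrix with equal entries 4, so it scales both axes by the same factor 4.
The matrix [[4, 0], [0, 4]] represents: uniform scaling by factor 4.
Applying it to (-1, -1): [4·-1 + 0·-1, 0·-1 + 4·-1] = (-4, -4).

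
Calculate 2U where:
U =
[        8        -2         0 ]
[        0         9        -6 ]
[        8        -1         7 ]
2U =
[       16        -4         0 ]
[        0        18       -12 ]
[       16        -2        14 ]

Scalar multiplication is elementwise: (2U)[i][j] = 2 * U[i][j].
  (2U)[0][0] = 2 * (8) = 16
  (2U)[0][1] = 2 * (-2) = -4
  (2U)[0][2] = 2 * (0) = 0
  (2U)[1][0] = 2 * (0) = 0
  (2U)[1][1] = 2 * (9) = 18
  (2U)[1][2] = 2 * (-6) = -12
  (2U)[2][0] = 2 * (8) = 16
  (2U)[2][1] = 2 * (-1) = -2
  (2U)[2][2] = 2 * (7) = 14
2U =
[       16        -4         0 ]
[        0        18       -12 ]
[       16        -2        14 ]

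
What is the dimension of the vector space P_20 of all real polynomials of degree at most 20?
Dimension = 21

A polynomial of degree at most 20 can be written as a₀ + a₁x + a₂x² + … + a_20x^20, with 21 free coefficients a₀, …, a_20.
The set {1, x, x², …, x^20} is a basis: it spans P_20 (every such polynomial is a linear combination of these) and is linearly independent (a polynomial is zero iff all its coefficients are zero).
Therefore dim(P_20) = 20 + 1 = 21.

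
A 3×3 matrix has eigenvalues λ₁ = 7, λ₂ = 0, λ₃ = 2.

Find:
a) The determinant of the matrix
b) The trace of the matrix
det = 0, trace = 9

Two standard eigenvalue identities:
- det(A) equals the product of the eigenvalues (counted with multiplicity).
- trace(A) equals the sum of the eigenvalues.
det(A) = (7)*(0)*(2) = 0.
trace(A) = 7 + 0 + 2 = 9.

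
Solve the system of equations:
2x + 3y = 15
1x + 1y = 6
x = 3, y = 3

Use elimination (row reduction):
Equation 1: 2x + 3y = 15.
Equation 2: 1x + 1y = 6.
Multiply Eq1 by 1 and Eq2 by 2: 2x + 3y = 15;  2x + 2y = 12.
Subtract: (-1)y = -3, so y = 3.
Back-substitute into Eq1: 2x + 3*(3) = 15, so x = 3.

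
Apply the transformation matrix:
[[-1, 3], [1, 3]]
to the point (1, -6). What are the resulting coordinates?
(-19, -17)

Matrix multiplication:
[[-1, 3], [1, 3]] × [1, -6]ᵀ
= [-1×1 + 3×-6, 1×1 + 3×-6]ᵀ
= [-19.0000, -17.0000]ᵀ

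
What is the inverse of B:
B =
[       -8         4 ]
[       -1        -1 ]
det(B) = 12
B⁻¹ =
[    -1/12      -1/3 ]
[     1/12      -2/3 ]

For a 2×2 matrix B = [[a, b], [c, d]] with det(B) ≠ 0, B⁻¹ = (1/det(B)) * [[d, -b], [-c, a]].
det(B) = (-8)*(-1) - (4)*(-1) = 8 + 4 = 12.
B⁻¹ = (1/12) * [[-1, -4], [1, -8]].
Dividing each entry by 12 and reducing:
B⁻¹ =
[    -1/12      -1/3 ]
[     1/12      -2/3 ]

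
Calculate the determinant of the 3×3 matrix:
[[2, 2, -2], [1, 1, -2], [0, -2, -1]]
-4

Expansion along first row:
det = 2·det([[1,-2],[-2,-1]]) - 2·det([[1,-2],[0,-1]]) + -2·det([[1,1],[0,-2]])
    = 2·(1·-1 - -2·-2) - 2·(1·-1 - -2·0) + -2·(1·-2 - 1·0)
    = 2·-5 - 2·-1 + -2·-2
    = -10 + 2 + 4 = -4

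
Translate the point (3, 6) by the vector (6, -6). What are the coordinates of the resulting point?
(9, 0)

Translation by (6, -6):
x' = 3 + 6 = 9
y' = 6 + -6 = 0
Homogeneous matrix: [[1, 0, 6], [0, 1, -6], [0, 0, 1]]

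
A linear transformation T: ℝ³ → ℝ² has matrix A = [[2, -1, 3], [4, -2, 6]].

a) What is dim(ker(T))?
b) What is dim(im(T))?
dim(ker) = 2, dim(im) = 1

Observe that row 2 = 2 × row 1 (so the rows are linearly dependent).
Thus rank(A) = 1 (only one linearly independent row).
dim(im(T)) = rank(A) = 1.
By the rank-nullity theorem applied to T: ℝ³ → ℝ², rank(A) + nullity(A) = 3 (the domain dimension), so dim(ker(T)) = 3 - 1 = 2.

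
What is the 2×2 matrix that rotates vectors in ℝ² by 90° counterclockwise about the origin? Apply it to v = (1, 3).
R = [[0, -1], [1, 0]]; R·v = (-3, 1)

A counterclockwise rotation by angle θ in ℝ² has matrix R(θ) = [[cos θ, -sin θ], [sin θ, cos θ]].
For θ = 90°: cos θ = 0, sin θ = 1.
R(90°) = [[0, -1], [1, 0]].
R·v = [0·1 + (-1)·3, 1·1 + 0·3] = (-3, 1).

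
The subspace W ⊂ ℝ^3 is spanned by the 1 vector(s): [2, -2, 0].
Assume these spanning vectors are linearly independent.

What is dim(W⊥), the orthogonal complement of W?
dim(W⊥) = 2

For any subspace W of ℝ^n, dim(W) + dim(W⊥) = n (the whole-space dimension).
Here the given 1 vectors are linearly independent, so dim(W) = 1.
Thus dim(W⊥) = n - dim(W) = 3 - 1 = 2.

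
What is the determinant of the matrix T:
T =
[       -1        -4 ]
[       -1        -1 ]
det(T) = -3

For a 2×2 matrix [[a, b], [c, d]], det = a*d - b*c.
det(T) = (-1)*(-1) - (-4)*(-1) = 1 - 4 = -3.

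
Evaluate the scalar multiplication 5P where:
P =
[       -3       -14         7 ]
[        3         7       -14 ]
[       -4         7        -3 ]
5P =
[      -15       -70        35 ]
[       15        35       -70 ]
[      -20        35       -15 ]

Scalar multiplication is elementwise: (5P)[i][j] = 5 * P[i][j].
  (5P)[0][0] = 5 * (-3) = -15
  (5P)[0][1] = 5 * (-14) = -70
  (5P)[0][2] = 5 * (7) = 35
  (5P)[1][0] = 5 * (3) = 15
  (5P)[1][1] = 5 * (7) = 35
  (5P)[1][2] = 5 * (-14) = -70
  (5P)[2][0] = 5 * (-4) = -20
  (5P)[2][1] = 5 * (7) = 35
  (5P)[2][2] = 5 * (-3) = -15
5P =
[      -15       -70        35 ]
[       15        35       -70 ]
[      -20        35       -15 ]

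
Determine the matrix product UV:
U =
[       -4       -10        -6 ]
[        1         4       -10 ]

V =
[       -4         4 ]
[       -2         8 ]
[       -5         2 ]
UV =
[       66      -108 ]
[       38        16 ]

Matrix multiplication: (UV)[i][j] = sum over k of U[i][k] * V[k][j].
  (UV)[0][0] = (-4)*(-4) + (-10)*(-2) + (-6)*(-5) = 66
  (UV)[0][1] = (-4)*(4) + (-10)*(8) + (-6)*(2) = -108
  (UV)[1][0] = (1)*(-4) + (4)*(-2) + (-10)*(-5) = 38
  (UV)[1][1] = (1)*(4) + (4)*(8) + (-10)*(2) = 16
UV =
[       66      -108 ]
[       38        16 ]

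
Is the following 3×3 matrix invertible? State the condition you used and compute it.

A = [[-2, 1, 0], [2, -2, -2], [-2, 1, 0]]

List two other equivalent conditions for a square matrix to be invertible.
No, not invertible; det(A) = 0 (two rows are equal, so the rows are linearly dependent). Equivalent conditions (failing for this A): rank(A) < 3; Ax = 0 has non-trivial solutions; 0 is an eigenvalue; the columns are linearly dependent.

To check invertibility, compute det(A).
In this matrix, row 0 and the last row are identical, so one row is a scalar multiple of another and the rows are linearly dependent.
A matrix with linearly dependent rows has det = 0 and is not invertible.
Equivalent failed conditions:
- rank(A) < 3.
- Ax = 0 has non-trivial solutions.
- 0 is an eigenvalue.
- The columns are linearly dependent.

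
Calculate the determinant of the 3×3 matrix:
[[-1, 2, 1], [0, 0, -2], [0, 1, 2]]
-2

Expansion along first row:
det = -1·det([[0,-2],[1,2]]) - 2·det([[0,-2],[0,2]]) + 1·det([[0,0],[0,1]])
    = -1·(0·2 - -2·1) - 2·(0·2 - -2·0) + 1·(0·1 - 0·0)
    = -1·2 - 2·0 + 1·0
    = -2 + 0 + 0 = -2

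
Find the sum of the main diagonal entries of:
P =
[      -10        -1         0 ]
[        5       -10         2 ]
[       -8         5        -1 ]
tr(P) = -10 - 10 - 1 = -21

The trace of a square matrix is the sum of its diagonal entries.
Diagonal entries of P: P[0][0] = -10, P[1][1] = -10, P[2][2] = -1.
tr(P) = -10 - 10 - 1 = -21.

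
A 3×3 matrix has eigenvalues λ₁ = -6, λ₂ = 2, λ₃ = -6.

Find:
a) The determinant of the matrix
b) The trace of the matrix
det = 72, trace = -10

Two standard eigenvalue identities:
- det(A) equals the product of the eigenvalues (counted with multiplicity).
- trace(A) equals the sum of the eigenvalues.
det(A) = (-6)*(2)*(-6) = 72.
trace(A) = -6 + 2 - 6 = -10.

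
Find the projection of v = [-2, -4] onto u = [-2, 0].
[-2, 0]

The projection of v onto u is proj_u(v) = ((v·u) / (u·u)) · u.
v·u = (-2)*(-2) + (-4)*(0) = 4.
u·u = (-2)*(-2) + (0)*(0) = 4.
coefficient = 4 / 4 = 1.
proj_u(v) = 1 · [-2, 0] = [-2, 0].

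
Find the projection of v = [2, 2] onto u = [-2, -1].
[12/5, 6/5]

The projection of v onto u is proj_u(v) = ((v·u) / (u·u)) · u.
v·u = (2)*(-2) + (2)*(-1) = -6.
u·u = (-2)*(-2) + (-1)*(-1) = 5.
coefficient = -6 / 5 = -6/5.
proj_u(v) = -6/5 · [-2, -1] = [12/5, 6/5].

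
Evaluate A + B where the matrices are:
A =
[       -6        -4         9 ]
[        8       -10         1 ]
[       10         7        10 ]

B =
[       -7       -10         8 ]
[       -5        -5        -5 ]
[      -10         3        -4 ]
A + B =
[      -13       -14        17 ]
[        3       -15        -4 ]
[        0        10         6 ]

Matrix addition is elementwise: (A+B)[i][j] = A[i][j] + B[i][j].
  (A+B)[0][0] = (-6) + (-7) = -13
  (A+B)[0][1] = (-4) + (-10) = -14
  (A+B)[0][2] = (9) + (8) = 17
  (A+B)[1][0] = (8) + (-5) = 3
  (A+B)[1][1] = (-10) + (-5) = -15
  (A+B)[1][2] = (1) + (-5) = -4
  (A+B)[2][0] = (10) + (-10) = 0
  (A+B)[2][1] = (7) + (3) = 10
  (A+B)[2][2] = (10) + (-4) = 6
A + B =
[      -13       -14        17 ]
[        3       -15        -4 ]
[        0        10         6 ]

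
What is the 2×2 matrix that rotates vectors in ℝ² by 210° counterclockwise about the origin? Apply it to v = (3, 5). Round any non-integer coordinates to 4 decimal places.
R = [[-√3/2, 1/2], [-1/2, -√3/2]]; R·v = (-0.0981, -5.8301)

A counterclockwise rotation by angle θ in ℝ² has matrix R(θ) = [[cos θ, -sin θ], [sin θ, cos θ]].
For θ = 210°: cos θ = -√3/2, sin θ = -1/2.
R(210°) = [[-√3/2, 1/2], [-1/2, -√3/2]].
R·v = [-√3/2·3 + (1/2)·5, -1/2·3 + -√3/2·5] = (-0.0981, -5.8301).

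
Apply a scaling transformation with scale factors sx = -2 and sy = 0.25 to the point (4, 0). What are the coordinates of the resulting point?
(-8, 0.0)

Scaling matrix:
[[-2, 0], [0, 0.25]]
Result: (4 × -2, 0 × 0.25) = (-8, 0.0)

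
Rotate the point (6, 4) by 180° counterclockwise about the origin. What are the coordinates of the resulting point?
(-6, -4)

Rotation matrix R(θ) = [[cos θ, -sin θ], [sin θ, cos θ]]; for θ = 180°:
R = [[-1, 0], [0, -1]]
Result: R × [6, 4]ᵀ = [-1·6 + (0)·4, 0·6 + (-1)·4]ᵀ = (-6, -4)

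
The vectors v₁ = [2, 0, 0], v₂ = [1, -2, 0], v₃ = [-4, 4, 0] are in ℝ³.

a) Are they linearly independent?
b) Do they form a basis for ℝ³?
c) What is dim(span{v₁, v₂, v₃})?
Not independent, not a basis, dim(span) = 2

Check whether v₃ can be written as a linear combination of v₁ and v₂.
v₃ = (-1)·v₁ + (-2)·v₂ = [-4, 4, 0], so the three vectors are linearly dependent.
Thus they do not form a basis for ℝ³, and dim(span{v₁, v₂, v₃}) = 2 (spanned by v₁ and v₂).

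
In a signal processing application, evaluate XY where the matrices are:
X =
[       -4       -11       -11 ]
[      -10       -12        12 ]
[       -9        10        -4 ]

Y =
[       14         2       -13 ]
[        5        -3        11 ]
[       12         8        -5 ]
XY =
[     -243       -63       -14 ]
[      -56       112       -62 ]
[     -124       -80       247 ]

Matrix multiplication: (XY)[i][j] = sum over k of X[i][k] * Y[k][j].
  (XY)[0][0] = (-4)*(14) + (-11)*(5) + (-11)*(12) = -243
  (XY)[0][1] = (-4)*(2) + (-11)*(-3) + (-11)*(8) = -63
  (XY)[0][2] = (-4)*(-13) + (-11)*(11) + (-11)*(-5) = -14
  (XY)[1][0] = (-10)*(14) + (-12)*(5) + (12)*(12) = -56
  (XY)[1][1] = (-10)*(2) + (-12)*(-3) + (12)*(8) = 112
  (XY)[1][2] = (-10)*(-13) + (-12)*(11) + (12)*(-5) = -62
  (XY)[2][0] = (-9)*(14) + (10)*(5) + (-4)*(12) = -124
  (XY)[2][1] = (-9)*(2) + (10)*(-3) + (-4)*(8) = -80
  (XY)[2][2] = (-9)*(-13) + (10)*(11) + (-4)*(-5) = 247
XY =
[     -243       -63       -14 ]
[      -56       112       -62 ]
[     -124       -80       247 ]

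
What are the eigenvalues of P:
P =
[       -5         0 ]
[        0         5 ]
λ = -5, 5

Solve det(P - λI) = 0. For a 2×2 matrix the characteristic equation is λ² - (trace)λ + det = 0.
trace(P) = a + d = -5 + 5 = 0.
det(P) = a*d - b*c = (-5)*(5) - (0)*(0) = -25 - 0 = -25.
Characteristic equation: λ² - (0)λ + (-25) = 0.
Discriminant = (0)² - 4*(-25) = 0 + 100 = 100.
λ = (0 ± √100) / 2 = (0 ± 10) / 2 = -5, 5.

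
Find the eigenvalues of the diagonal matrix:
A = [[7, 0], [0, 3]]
λ₁ = 7, λ₂ = 3

The characteristic polynomial of A is det(A - λI) = (7 - λ)(3 - λ) = 0.
The roots are λ = 7 and λ = 3, so the eigenvalues are the diagonal entries.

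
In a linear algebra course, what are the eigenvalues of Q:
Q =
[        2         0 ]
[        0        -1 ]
λ = -1, 2

Solve det(Q - λI) = 0. For a 2×2 matrix the characteristic equation is λ² - (trace)λ + det = 0.
trace(Q) = a + d = 2 - 1 = 1.
det(Q) = a*d - b*c = (2)*(-1) - (0)*(0) = -2 - 0 = -2.
Characteristic equation: λ² - (1)λ + (-2) = 0.
Discriminant = (1)² - 4*(-2) = 1 + 8 = 9.
λ = (1 ± √9) / 2 = (1 ± 3) / 2 = -1, 2.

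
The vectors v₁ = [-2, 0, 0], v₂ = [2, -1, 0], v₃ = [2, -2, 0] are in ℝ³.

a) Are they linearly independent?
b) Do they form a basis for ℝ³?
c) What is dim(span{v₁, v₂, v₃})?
Not independent, not a basis, dim(span) = 2

Check whether v₃ can be written as a linear combination of v₁ and v₂.
v₃ = (1)·v₁ + (2)·v₂ = [2, -2, 0], so the three vectors are linearly dependent.
Thus they do not form a basis for ℝ³, and dim(span{v₁, v₂, v₃}) = 2 (spanned by v₁ and v₂).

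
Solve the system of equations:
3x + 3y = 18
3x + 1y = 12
x = 3, y = 3

Use elimination (row reduction):
Equation 1: 3x + 3y = 18.
Equation 2: 3x + 1y = 12.
Multiply Eq1 by 3 and Eq2 by 3: 9x + 9y = 54;  9x + 3y = 36.
Subtract: (-6)y = -18, so y = 3.
Back-substitute into Eq1: 3x + 3*(3) = 18, so x = 3.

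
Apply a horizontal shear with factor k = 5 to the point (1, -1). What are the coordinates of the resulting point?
(-4, -1)

Shear matrix for horizontal shear with factor k = 5:
[[1, 5], [0, 1]]
Result: (1, -1) → (-4, -1)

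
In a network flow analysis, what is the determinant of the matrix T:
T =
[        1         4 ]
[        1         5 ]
det(T) = 1

For a 2×2 matrix [[a, b], [c, d]], det = a*d - b*c.
det(T) = (1)*(5) - (4)*(1) = 5 - 4 = 1.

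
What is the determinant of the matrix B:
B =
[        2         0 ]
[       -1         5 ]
det(B) = 10

For a 2×2 matrix [[a, b], [c, d]], det = a*d - b*c.
det(B) = (2)*(5) - (0)*(-1) = 10 - 0 = 10.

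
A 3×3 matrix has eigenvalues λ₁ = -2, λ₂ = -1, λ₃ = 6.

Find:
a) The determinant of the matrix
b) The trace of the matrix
det = 12, trace = 3

Two standard eigenvalue identities:
- det(A) equals the product of the eigenvalues (counted with multiplicity).
- trace(A) equals the sum of the eigenvalues.
det(A) = (-2)*(-1)*(6) = 12.
trace(A) = -2 - 1 + 6 = 3.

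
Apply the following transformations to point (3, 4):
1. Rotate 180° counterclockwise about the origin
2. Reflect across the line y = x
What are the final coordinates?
(-4, -3)

Step 1: Rotate 180° → (-3, -4)
Step 2: Reflect across the line y = x → (-4, -3)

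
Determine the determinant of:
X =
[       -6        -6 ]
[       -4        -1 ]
det(X) = -18

For a 2×2 matrix [[a, b], [c, d]], det = a*d - b*c.
det(X) = (-6)*(-1) - (-6)*(-4) = 6 - 24 = -18.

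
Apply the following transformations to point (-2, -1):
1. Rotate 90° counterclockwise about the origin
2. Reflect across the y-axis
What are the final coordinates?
(-1, -2)

Step 1: Rotate 90° → (1, -2)
Step 2: Reflect across the y-axis → (-1, -2)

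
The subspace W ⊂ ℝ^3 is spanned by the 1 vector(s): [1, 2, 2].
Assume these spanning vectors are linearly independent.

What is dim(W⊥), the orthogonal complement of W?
dim(W⊥) = 2

For any subspace W of ℝ^n, dim(W) + dim(W⊥) = n (the whole-space dimension).
Here the given 1 vectors are linearly independent, so dim(W) = 1.
Thus dim(W⊥) = n - dim(W) = 3 - 1 = 2.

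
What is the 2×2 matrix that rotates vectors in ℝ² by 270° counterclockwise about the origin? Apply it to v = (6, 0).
R = [[0, 1], [-1, 0]]; R·v = (0, -6)

A counterclockwise rotation by angle θ in ℝ² has matrix R(θ) = [[cos θ, -sin θ], [sin θ, cos θ]].
For θ = 270°: cos θ = 0, sin θ = -1.
R(270°) = [[0, 1], [-1, 0]].
R·v = [0·6 + (1)·0, -1·6 + 0·0] = (0, -6).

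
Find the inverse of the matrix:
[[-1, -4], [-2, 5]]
[[-5/13, -4/13], [-2/13, 1/13]]

For [[a,b],[c,d]], inverse = (1/det)·[[d,-b],[-c,a]]
det = -1·5 - -4·-2 = -13
Inverse = (1/-13)·[[5, 4], [2, -1]]
        = [[-5/13, -4/13], [-2/13, 1/13]]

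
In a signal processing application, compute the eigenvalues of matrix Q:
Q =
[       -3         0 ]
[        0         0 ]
λ = -3, 0

Solve det(Q - λI) = 0. For a 2×2 matrix the characteristic equation is λ² - (trace)λ + det = 0.
trace(Q) = a + d = -3 + 0 = -3.
det(Q) = a*d - b*c = (-3)*(0) - (0)*(0) = 0 - 0 = 0.
Characteristic equation: λ² - (-3)λ + (0) = 0.
Discriminant = (-3)² - 4*(0) = 9 - 0 = 9.
λ = (-3 ± √9) / 2 = (-3 ± 3) / 2 = -3, 0.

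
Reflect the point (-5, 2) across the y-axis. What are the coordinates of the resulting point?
(5, 2)

Reflection across y-axis: (-5, 2) → (5, 2)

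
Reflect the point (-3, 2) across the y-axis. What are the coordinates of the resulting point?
(3, 2)

Reflection across y-axis: (-3, 2) → (3, 2)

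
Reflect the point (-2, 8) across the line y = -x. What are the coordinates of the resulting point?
(-8, 2)

Reflection across line y = -x: (-2, 8) → (-8, 2)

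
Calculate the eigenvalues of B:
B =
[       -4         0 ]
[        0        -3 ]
λ = -4, -3

Solve det(B - λI) = 0. For a 2×2 matrix the characteristic equation is λ² - (trace)λ + det = 0.
trace(B) = a + d = -4 - 3 = -7.
det(B) = a*d - b*c = (-4)*(-3) - (0)*(0) = 12 - 0 = 12.
Characteristic equation: λ² - (-7)λ + (12) = 0.
Discriminant = (-7)² - 4*(12) = 49 - 48 = 1.
λ = (-7 ± √1) / 2 = (-7 ± 1) / 2 = -4, -3.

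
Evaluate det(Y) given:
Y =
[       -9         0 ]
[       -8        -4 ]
det(Y) = 36

For a 2×2 matrix [[a, b], [c, d]], det = a*d - b*c.
det(Y) = (-9)*(-4) - (0)*(-8) = 36 - 0 = 36.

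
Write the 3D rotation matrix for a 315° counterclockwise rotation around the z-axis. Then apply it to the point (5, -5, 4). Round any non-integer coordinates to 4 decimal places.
R = [[√2/2, √2/2, 0], [-√2/2, √2/2, 0], [0, 0, 1]]; R·(5, -5, 4) = (0.0000, -7.0711, 4.0000)

Rotation matrix for 315° around z-axis:
cos(315°) = √2/2, sin(315°) = -√2/2
R = [[√2/2, √2/2, 0], [-√2/2, √2/2, 0], [0, 0, 1]]
Apply to (5, -5, 4): R·[5, -5, 4]ᵀ = (0.0000, -7.0711, 4.0000)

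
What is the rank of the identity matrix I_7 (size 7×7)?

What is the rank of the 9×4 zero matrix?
rank(I_7) = 7, rank(0) = 0

The identity I_7 has 7 columns that are the standard basis vectors e_1, …, e_7. These are linearly independent, so all 7 columns are pivots and rank(I_7) = 7.
The 9×4 zero matrix has every entry zero, so every row is the zero row and there are no pivots; rank(0) = 0.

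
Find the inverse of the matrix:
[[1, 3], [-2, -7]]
[[7, 3], [-2, -1]]

For [[a,b],[c,d]], inverse = (1/det)·[[d,-b],[-c,a]]
det = 1·-7 - 3·-2 = -1
Inverse = (1/-1)·[[-7, -3], [2, 1]]
        = [[7, 3], [-2, -1]]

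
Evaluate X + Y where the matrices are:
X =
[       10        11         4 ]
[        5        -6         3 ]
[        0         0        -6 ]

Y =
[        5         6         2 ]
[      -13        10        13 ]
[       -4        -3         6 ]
X + Y =
[       15        17         6 ]
[       -8         4        16 ]
[       -4        -3         0 ]

Matrix addition is elementwise: (X+Y)[i][j] = X[i][j] + Y[i][j].
  (X+Y)[0][0] = (10) + (5) = 15
  (X+Y)[0][1] = (11) + (6) = 17
  (X+Y)[0][2] = (4) + (2) = 6
  (X+Y)[1][0] = (5) + (-13) = -8
  (X+Y)[1][1] = (-6) + (10) = 4
  (X+Y)[1][2] = (3) + (13) = 16
  (X+Y)[2][0] = (0) + (-4) = -4
  (X+Y)[2][1] = (0) + (-3) = -3
  (X+Y)[2][2] = (-6) + (6) = 0
X + Y =
[       15        17         6 ]
[       -8         4        16 ]
[       -4        -3         0 ]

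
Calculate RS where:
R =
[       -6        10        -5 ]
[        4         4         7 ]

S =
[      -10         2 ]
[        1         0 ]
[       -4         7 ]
RS =
[       90       -47 ]
[      -64        57 ]

Matrix multiplication: (RS)[i][j] = sum over k of R[i][k] * S[k][j].
  (RS)[0][0] = (-6)*(-10) + (10)*(1) + (-5)*(-4) = 90
  (RS)[0][1] = (-6)*(2) + (10)*(0) + (-5)*(7) = -47
  (RS)[1][0] = (4)*(-10) + (4)*(1) + (7)*(-4) = -64
  (RS)[1][1] = (4)*(2) + (4)*(0) + (7)*(7) = 57
RS =
[       90       -47 ]
[      -64        57 ]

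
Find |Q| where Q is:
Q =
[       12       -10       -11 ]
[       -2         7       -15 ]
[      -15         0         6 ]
det(Q) = -3021

Expand along row 0 (cofactor expansion): det(Q) = a*(e*i - f*h) - b*(d*i - f*g) + c*(d*h - e*g), where the 3×3 is [[a, b, c], [d, e, f], [g, h, i]].
Minor M_00 = (7)*(6) - (-15)*(0) = 42 - 0 = 42.
Minor M_01 = (-2)*(6) - (-15)*(-15) = -12 - 225 = -237.
Minor M_02 = (-2)*(0) - (7)*(-15) = 0 + 105 = 105.
det(Q) = (12)*(42) - (-10)*(-237) + (-11)*(105) = 504 - 2370 - 1155 = -3021.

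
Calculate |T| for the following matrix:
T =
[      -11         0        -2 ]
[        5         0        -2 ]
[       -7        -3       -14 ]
det(T) = 96

Expand along row 0 (cofactor expansion): det(T) = a*(e*i - f*h) - b*(d*i - f*g) + c*(d*h - e*g), where the 3×3 is [[a, b, c], [d, e, f], [g, h, i]].
Minor M_00 = (0)*(-14) - (-2)*(-3) = 0 - 6 = -6.
Minor M_01 = (5)*(-14) - (-2)*(-7) = -70 - 14 = -84.
Minor M_02 = (5)*(-3) - (0)*(-7) = -15 - 0 = -15.
det(T) = (-11)*(-6) - (0)*(-84) + (-2)*(-15) = 66 + 0 + 30 = 96.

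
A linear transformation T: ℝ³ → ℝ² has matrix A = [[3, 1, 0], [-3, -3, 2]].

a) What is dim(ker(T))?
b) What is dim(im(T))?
dim(ker) = 1, dim(im) = 2

The two rows are not scalar multiples of one another (no single k satisfies row 2 = k × row 1), so they are linearly independent.
Thus rank(A) = 2.
dim(im(T)) = rank(A) = 2.
By the rank-nullity theorem applied to T: ℝ³ → ℝ², rank(A) + nullity(A) = 3 (the domain dimension), so dim(ker(T)) = 3 - 2 = 1.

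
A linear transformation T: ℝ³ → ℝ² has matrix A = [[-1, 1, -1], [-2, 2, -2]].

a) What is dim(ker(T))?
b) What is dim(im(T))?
dim(ker) = 2, dim(im) = 1

Observe that row 2 = 2 × row 1 (so the rows are linearly dependent).
Thus rank(A) = 1 (only one linearly independent row).
dim(im(T)) = rank(A) = 1.
By the rank-nullity theorem applied to T: ℝ³ → ℝ², rank(A) + nullity(A) = 3 (the domain dimension), so dim(ker(T)) = 3 - 1 = 2.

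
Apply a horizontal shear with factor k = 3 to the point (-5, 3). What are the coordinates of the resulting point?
(4, 3)

Shear matrix for horizontal shear with factor k = 3:
[[1, 3], [0, 1]]
Result: (-5, 3) → (4, 3)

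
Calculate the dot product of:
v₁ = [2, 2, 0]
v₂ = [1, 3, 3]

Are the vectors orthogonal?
8, No

The dot product is the sum of products of corresponding components.
v₁·v₂ = (2)*(1) + (2)*(3) + (0)*(3) = 2 + 6 + 0 = 8.
Two vectors are orthogonal iff their dot product is 0; here the dot product is 8, so the vectors are not orthogonal.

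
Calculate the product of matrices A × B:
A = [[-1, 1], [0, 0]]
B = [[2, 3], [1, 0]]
[[-1, -3], [0, 0]]

Matrix multiplication:
C[0][0] = -1×2 + 1×1 = -1
C[0][1] = -1×3 + 1×0 = -3
C[1][0] = 0×2 + 0×1 = 0
C[1][1] = 0×3 + 0×0 = 0
Result: [[-1, -3], [0, 0]]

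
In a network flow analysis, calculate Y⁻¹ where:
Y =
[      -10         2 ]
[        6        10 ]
det(Y) = -112
Y⁻¹ =
[    -5/56      1/56 ]
[     3/56      5/56 ]

For a 2×2 matrix Y = [[a, b], [c, d]] with det(Y) ≠ 0, Y⁻¹ = (1/det(Y)) * [[d, -b], [-c, a]].
det(Y) = (-10)*(10) - (2)*(6) = -100 - 12 = -112.
Y⁻¹ = (1/-112) * [[10, -2], [-6, -10]].
Dividing each entry by -112 and reducing:
Y⁻¹ =
[    -5/56      1/56 ]
[     3/56      5/56 ]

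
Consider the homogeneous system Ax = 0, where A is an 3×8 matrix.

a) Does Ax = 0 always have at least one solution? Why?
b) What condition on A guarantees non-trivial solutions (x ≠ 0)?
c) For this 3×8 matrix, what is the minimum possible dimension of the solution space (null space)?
a) Yes, x = 0 is always a solution. b) When A has linearly dependent columns (rank < n). c) Minimum nullity = 5.

a) x = 0 satisfies A·0 = 0, so the zero vector is always a solution.
b) Non-trivial solutions exist iff the columns of A are linearly dependent, equivalently rank(A) < n (the number of columns).
c) By rank-nullity, rank(A) + nullity(A) = n = 8. Since A has only 3 rows, rank(A) ≤ 3, so nullity(A) ≥ 8 - 3 = 5.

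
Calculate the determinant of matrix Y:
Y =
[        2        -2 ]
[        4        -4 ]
det(Y) = 0

For a 2×2 matrix [[a, b], [c, d]], det = a*d - b*c.
det(Y) = (2)*(-4) - (-2)*(4) = -8 + 8 = 0.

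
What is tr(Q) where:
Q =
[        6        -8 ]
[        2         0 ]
tr(Q) = 6 + 0 = 6

The trace of a square matrix is the sum of its diagonal entries.
Diagonal entries of Q: Q[0][0] = 6, Q[1][1] = 0.
tr(Q) = 6 + 0 = 6.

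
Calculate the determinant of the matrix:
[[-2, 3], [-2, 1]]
4

For a 2×2 matrix [[a, b], [c, d]], det = ad - bc
det = (-2)(1) - (3)(-2) = -2 - -6 = 4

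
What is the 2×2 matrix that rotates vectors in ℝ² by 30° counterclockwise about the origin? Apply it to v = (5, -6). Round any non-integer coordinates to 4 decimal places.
R = [[√3/2, -1/2], [1/2, √3/2]]; R·v = (7.3301, -2.6962)

A counterclockwise rotation by angle θ in ℝ² has matrix R(θ) = [[cos θ, -sin θ], [sin θ, cos θ]].
For θ = 30°: cos θ = √3/2, sin θ = 1/2.
R(30°) = [[√3/2, -1/2], [1/2, √3/2]].
R·v = [√3/2·5 + (-1/2)·-6, 1/2·5 + √3/2·-6] = (7.3301, -2.6962).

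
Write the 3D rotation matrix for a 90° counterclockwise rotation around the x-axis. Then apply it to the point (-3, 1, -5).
R = [[1, 0, 0], [0, 0, -1], [0, 1, 0]]; R·(-3, 1, -5) = (-3, 5, 1)

Rotation matrix for 90° around x-axis:
cos(90°) = 0, sin(90°) = 1
R = [[1, 0, 0], [0, 0, -1], [0, 1, 0]]
Apply to (-3, 1, -5): R·[-3, 1, -5]ᵀ = (-3, 5, 1)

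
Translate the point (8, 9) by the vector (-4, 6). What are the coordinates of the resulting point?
(4, 15)

Translation by (-4, 6):
x' = 8 + -4 = 4
y' = 9 + 6 = 15
Homogeneous matrix: [[1, 0, -4], [0, 1, 6], [0, 0, 1]]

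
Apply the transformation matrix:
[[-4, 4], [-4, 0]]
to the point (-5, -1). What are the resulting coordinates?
(16, 20)

Matrix multiplication:
[[-4, 4], [-4, 0]] × [-5, -1]ᵀ
= [-4×-5 + 4×-1, -4×-5 + 0×-1]ᵀ
= [16.0000, 20.0000]ᵀ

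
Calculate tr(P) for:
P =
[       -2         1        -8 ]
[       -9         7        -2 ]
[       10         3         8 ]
tr(P) = -2 + 7 + 8 = 13

The trace of a square matrix is the sum of its diagonal entries.
Diagonal entries of P: P[0][0] = -2, P[1][1] = 7, P[2][2] = 8.
tr(P) = -2 + 7 + 8 = 13.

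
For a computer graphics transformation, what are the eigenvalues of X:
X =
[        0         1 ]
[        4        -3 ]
λ = -4, 1

Solve det(X - λI) = 0. For a 2×2 matrix the characteristic equation is λ² - (trace)λ + det = 0.
trace(X) = a + d = 0 - 3 = -3.
det(X) = a*d - b*c = (0)*(-3) - (1)*(4) = 0 - 4 = -4.
Characteristic equation: λ² - (-3)λ + (-4) = 0.
Discriminant = (-3)² - 4*(-4) = 9 + 16 = 25.
λ = (-3 ± √25) / 2 = (-3 ± 5) / 2 = -4, 1.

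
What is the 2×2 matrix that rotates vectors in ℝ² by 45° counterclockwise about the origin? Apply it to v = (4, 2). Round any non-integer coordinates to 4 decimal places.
R = [[√2/2, -√2/2], [√2/2, √2/2]]; R·v = (1.4142, 4.2426)

A counterclockwise rotation by angle θ in ℝ² has matrix R(θ) = [[cos θ, -sin θ], [sin θ, cos θ]].
For θ = 45°: cos θ = √2/2, sin θ = √2/2.
R(45°) = [[√2/2, -√2/2], [√2/2, √2/2]].
R·v = [√2/2·4 + (-√2/2)·2, √2/2·4 + √2/2·2] = (1.4142, 4.2426).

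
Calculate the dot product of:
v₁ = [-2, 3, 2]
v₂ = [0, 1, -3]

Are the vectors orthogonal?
-3, No

The dot product is the sum of products of corresponding components.
v₁·v₂ = (-2)*(0) + (3)*(1) + (2)*(-3) = 0 + 3 - 6 = -3.
Two vectors are orthogonal iff their dot product is 0; here the dot product is -3, so the vectors are not orthogonal.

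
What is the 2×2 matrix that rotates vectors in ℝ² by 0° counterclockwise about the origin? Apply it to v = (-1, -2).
R = [[1, 0], [0, 1]]; R·v = (-1, -2)

A counterclockwise rotation by angle θ in ℝ² has matrix R(θ) = [[cos θ, -sin θ], [sin θ, cos θ]].
For θ = 0°: cos θ = 1, sin θ = 0.
R(0°) = [[1, 0], [0, 1]].
R·v = [1·-1 + (0)·-2, 0·-1 + 1·-2] = (-1, -2).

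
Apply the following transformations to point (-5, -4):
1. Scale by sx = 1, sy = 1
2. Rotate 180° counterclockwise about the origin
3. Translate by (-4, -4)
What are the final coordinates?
(1, 0)

Step 1: Scale → (-5, -4)
Step 2: Rotate 180° → (5, 4)
Step 3: Translate → (1, 0)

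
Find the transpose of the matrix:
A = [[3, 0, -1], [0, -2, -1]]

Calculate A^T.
[[3, 0], [0, -2], [-1, -1]]

The transpose sends entry (i,j) to (j,i); rows become columns.
Row 0 of A: [3, 0, -1] -> column 0 of A^T.
Row 1 of A: [0, -2, -1] -> column 1 of A^T.
A^T = [[3, 0], [0, -2], [-1, -1]]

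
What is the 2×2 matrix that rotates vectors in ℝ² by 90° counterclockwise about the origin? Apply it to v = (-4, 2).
R = [[0, -1], [1, 0]]; R·v = (-2, -4)

A counterclockwise rotation by angle θ in ℝ² has matrix R(θ) = [[cos θ, -sin θ], [sin θ, cos θ]].
For θ = 90°: cos θ = 0, sin θ = 1.
R(90°) = [[0, -1], [1, 0]].
R·v = [0·-4 + (-1)·2, 1·-4 + 0·2] = (-2, -4).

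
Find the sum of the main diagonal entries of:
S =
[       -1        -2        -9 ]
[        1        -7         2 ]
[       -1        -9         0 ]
tr(S) = -1 - 7 + 0 = -8

The trace of a square matrix is the sum of its diagonal entries.
Diagonal entries of S: S[0][0] = -1, S[1][1] = -7, S[2][2] = 0.
tr(S) = -1 - 7 + 0 = -8.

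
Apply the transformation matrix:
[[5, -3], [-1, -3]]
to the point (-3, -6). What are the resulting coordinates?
(3, 21)

Matrix multiplication:
[[5, -3], [-1, -3]] × [-3, -6]ᵀ
= [5×-3 + -3×-6, -1×-3 + -3×-6]ᵀ
= [3.0000, 21.0000]ᵀ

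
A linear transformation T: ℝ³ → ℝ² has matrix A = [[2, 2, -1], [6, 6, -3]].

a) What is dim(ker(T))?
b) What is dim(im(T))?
dim(ker) = 2, dim(im) = 1

Observe that row 2 = 3 × row 1 (so the rows are linearly dependent).
Thus rank(A) = 1 (only one linearly independent row).
dim(im(T)) = rank(A) = 1.
By the rank-nullity theorem applied to T: ℝ³ → ℝ², rank(A) + nullity(A) = 3 (the domain dimension), so dim(ker(T)) = 3 - 1 = 2.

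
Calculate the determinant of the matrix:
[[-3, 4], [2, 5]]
-23

For a 2×2 matrix [[a, b], [c, d]], det = ad - bc
det = (-3)(5) - (4)(2) = -15 - 8 = -23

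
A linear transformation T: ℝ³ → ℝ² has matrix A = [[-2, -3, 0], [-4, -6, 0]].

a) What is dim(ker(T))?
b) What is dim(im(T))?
dim(ker) = 2, dim(im) = 1

Observe that row 2 = 2 × row 1 (so the rows are linearly dependent).
Thus rank(A) = 1 (only one linearly independent row).
dim(im(T)) = rank(A) = 1.
By the rank-nullity theorem applied to T: ℝ³ → ℝ², rank(A) + nullity(A) = 3 (the domain dimension), so dim(ker(T)) = 3 - 1 = 2.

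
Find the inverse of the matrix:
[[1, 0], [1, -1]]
[[1, 0], [1, -1]]

For [[a,b],[c,d]], inverse = (1/det)·[[d,-b],[-c,a]]
det = 1·-1 - 0·1 = -1
Inverse = (1/-1)·[[-1, 0], [-1, 1]]
        = [[1, 0], [1, -1]]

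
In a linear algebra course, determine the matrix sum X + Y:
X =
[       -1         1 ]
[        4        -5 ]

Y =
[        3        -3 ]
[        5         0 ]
X + Y =
[        2        -2 ]
[        9        -5 ]

Matrix addition is elementwise: (X+Y)[i][j] = X[i][j] + Y[i][j].
  (X+Y)[0][0] = (-1) + (3) = 2
  (X+Y)[0][1] = (1) + (-3) = -2
  (X+Y)[1][0] = (4) + (5) = 9
  (X+Y)[1][1] = (-5) + (0) = -5
X + Y =
[        2        -2 ]
[        9        -5 ]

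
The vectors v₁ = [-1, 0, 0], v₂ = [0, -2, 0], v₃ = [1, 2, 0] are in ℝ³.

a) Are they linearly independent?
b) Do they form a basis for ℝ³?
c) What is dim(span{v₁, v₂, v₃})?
Not independent, not a basis, dim(span) = 2

Check whether v₃ can be written as a linear combination of v₁ and v₂.
v₃ = (-1)·v₁ + (-1)·v₂ = [1, 2, 0], so the three vectors are linearly dependent.
Thus they do not form a basis for ℝ³, and dim(span{v₁, v₂, v₃}) = 2 (spanned by v₁ and v₂).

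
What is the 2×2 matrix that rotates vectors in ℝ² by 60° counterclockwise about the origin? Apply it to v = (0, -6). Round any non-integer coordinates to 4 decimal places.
R = [[1/2, -√3/2], [√3/2, 1/2]]; R·v = (5.1962, -3.0000)

A counterclockwise rotation by angle θ in ℝ² has matrix R(θ) = [[cos θ, -sin θ], [sin θ, cos θ]].
For θ = 60°: cos θ = 1/2, sin θ = √3/2.
R(60°) = [[1/2, -√3/2], [√3/2, 1/2]].
R·v = [1/2·0 + (-√3/2)·-6, √3/2·0 + 1/2·-6] = (5.1962, -3.0000).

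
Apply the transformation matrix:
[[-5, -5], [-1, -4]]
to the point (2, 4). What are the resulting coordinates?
(-30, -18)

Matrix multiplication:
[[-5, -5], [-1, -4]] × [2, 4]ᵀ
= [-5×2 + -5×4, -1×2 + -4×4]ᵀ
= [-30.0000, -18.0000]ᵀ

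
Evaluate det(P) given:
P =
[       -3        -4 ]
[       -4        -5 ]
det(P) = -1

For a 2×2 matrix [[a, b], [c, d]], det = a*d - b*c.
det(P) = (-3)*(-5) - (-4)*(-4) = 15 - 16 = -1.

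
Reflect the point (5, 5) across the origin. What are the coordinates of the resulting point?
(-5, -5)

Reflection across origin: (5, 5) → (-5, -5)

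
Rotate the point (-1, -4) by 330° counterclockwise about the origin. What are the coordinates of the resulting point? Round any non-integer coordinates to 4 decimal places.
(-2.8660, -2.9641)

Rotation matrix R(θ) = [[cos θ, -sin θ], [sin θ, cos θ]]; for θ = 330°:
R = [[√3/2, 1/2], [-1/2, √3/2]]
Result: R × [-1, -4]ᵀ = [√3/2·-1 + (1/2)·-4, -1/2·-1 + (√3/2)·-4]ᵀ = (-2.8660, -2.9641)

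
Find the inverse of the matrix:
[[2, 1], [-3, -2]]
[[2, 1], [-3, -2]]

For [[a,b],[c,d]], inverse = (1/det)·[[d,-b],[-c,a]]
det = 2·-2 - 1·-3 = -1
Inverse = (1/-1)·[[-2, -1], [3, 2]]
        = [[2, 1], [-3, -2]]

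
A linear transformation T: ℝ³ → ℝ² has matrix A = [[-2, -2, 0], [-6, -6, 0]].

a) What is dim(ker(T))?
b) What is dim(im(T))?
dim(ker) = 2, dim(im) = 1

Observe that row 2 = 3 × row 1 (so the rows are linearly dependent).
Thus rank(A) = 1 (only one linearly independent row).
dim(im(T)) = rank(A) = 1.
By the rank-nullity theorem applied to T: ℝ³ → ℝ², rank(A) + nullity(A) = 3 (the domain dimension), so dim(ker(T)) = 3 - 1 = 2.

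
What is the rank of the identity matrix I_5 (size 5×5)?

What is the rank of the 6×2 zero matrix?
rank(I_5) = 5, rank(0) = 0

The identity I_5 has 5 columns that are the standard basis vectors e_1, …, e_5. These are linearly independent, so all 5 columns are pivots and rank(I_5) = 5.
The 6×2 zero matrix has every entry zero, so every row is the zero row and there are no pivots; rank(0) = 0.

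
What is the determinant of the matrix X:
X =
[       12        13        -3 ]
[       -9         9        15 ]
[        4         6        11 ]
det(X) = 2445

Expand along row 0 (cofactor expansion): det(X) = a*(e*i - f*h) - b*(d*i - f*g) + c*(d*h - e*g), where the 3×3 is [[a, b, c], [d, e, f], [g, h, i]].
Minor M_00 = (9)*(11) - (15)*(6) = 99 - 90 = 9.
Minor M_01 = (-9)*(11) - (15)*(4) = -99 - 60 = -159.
Minor M_02 = (-9)*(6) - (9)*(4) = -54 - 36 = -90.
det(X) = (12)*(9) - (13)*(-159) + (-3)*(-90) = 108 + 2067 + 270 = 2445.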